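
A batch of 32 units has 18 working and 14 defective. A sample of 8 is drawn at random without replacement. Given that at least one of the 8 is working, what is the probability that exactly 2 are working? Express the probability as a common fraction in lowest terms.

Work in counts. Selections with at least one working: C(32,8) − C(14,8) = 10518300 − 3003 = 10515297.
Of those, selections where exactly 2 are working: C(18,2)·C(14,6) = 153·3003 = 459459.
Conditional probability = 459459/10515297 = 11781/269623.

11781/269623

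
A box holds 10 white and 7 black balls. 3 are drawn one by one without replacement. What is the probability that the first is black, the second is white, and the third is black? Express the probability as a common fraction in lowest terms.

7/68

Multiply the conditional probabilities at each draw: 7/17 · 10/16 · 6/15 = 420/4080 = 7/68.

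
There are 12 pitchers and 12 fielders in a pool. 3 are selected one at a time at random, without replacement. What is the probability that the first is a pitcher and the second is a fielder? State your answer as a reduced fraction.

Multiply the conditional probabilities at each draw: 12/24 · 12/23 = 144/552 = 6/23.

6/23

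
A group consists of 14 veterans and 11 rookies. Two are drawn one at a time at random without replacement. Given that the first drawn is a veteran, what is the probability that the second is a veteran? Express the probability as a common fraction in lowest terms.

After removing one veteran, 24 remain: 13 veterans and 11 rookies.
So the probability the next is a veteran is 13/24.

13/24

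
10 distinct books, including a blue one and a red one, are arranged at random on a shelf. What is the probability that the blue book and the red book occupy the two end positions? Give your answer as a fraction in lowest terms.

There are 10! = 3628800 arrangements.
Place the blue book and the red book at the ends in 2 ways, arrange the remaining 8 in 8! = 40320 ways: 2·40320 = 80640.
Probability = 80640/3628800 = 1/45.

1/45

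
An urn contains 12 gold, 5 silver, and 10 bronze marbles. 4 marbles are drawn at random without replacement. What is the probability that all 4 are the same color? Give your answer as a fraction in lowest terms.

71/1755

There are C(27,4) = 17550 ways to draw 4 marbles.
All same color: C(12,4) + C(5,4) + C(10,4) = 495 + 5 + 210 = 710.
Probability = 710/17550 = 71/1755.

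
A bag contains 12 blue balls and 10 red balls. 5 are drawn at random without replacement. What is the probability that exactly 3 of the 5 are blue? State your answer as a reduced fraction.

There are C(22,5) = 26334 ways to choose 5 from 22.
Selections with exactly 3 blue: choose 3 of the 12 blue and 2 of the 10 red, C(12,3)·C(10,2) = 220·45 = 9900.
Probability = 9900/26334 = 50/133.

50/133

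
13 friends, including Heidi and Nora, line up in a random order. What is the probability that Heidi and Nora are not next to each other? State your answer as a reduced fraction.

There are 13! = 6227020800 arrangements.
Arrangements with Heidi and Nora adjacent: 2·12! = 958003200.
So not adjacent: 6227020800 − 958003200 = 5269017600, probability 5269017600/6227020800 = 11/13.

11/13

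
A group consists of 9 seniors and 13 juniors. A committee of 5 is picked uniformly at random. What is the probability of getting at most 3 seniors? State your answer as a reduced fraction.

195/209

Total selections: C(22,5) = 26334.
Count the complement (more than 3 seniors): C(9,4)·C(13,1) + C(9,5)·C(13,0) = 1638 + 126 = 1764.
Probability = 1 − 1764/26334 = 24570/26334 = 195/209.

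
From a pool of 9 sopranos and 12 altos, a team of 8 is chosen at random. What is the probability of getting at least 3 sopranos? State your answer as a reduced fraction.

There are C(21,8) = 203490 ways to choose the 8.
Favorable selections (at least 3 sopranos): C(9,3)·C(12,5) + C(9,4)·C(12,4) + C(9,5)·C(12,3) + C(9,6)·C(12,2) + C(9,7)·C(12,1) + C(9,8)·C(12,0) = 66528 + 62370 + 27720 + 5544 + 432 + 9 = 162603.
Probability = 162603/203490 = 2581/3230.

2581/3230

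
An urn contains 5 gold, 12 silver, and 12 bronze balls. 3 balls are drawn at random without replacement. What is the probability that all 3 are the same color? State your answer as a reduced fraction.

There are C(29,3) = 3654 ways to draw 3 balls.
All same color: C(5,3) + C(12,3) + C(12,3) = 10 + 220 + 220 = 450.
Probability = 450/3654 = 25/203.

25/203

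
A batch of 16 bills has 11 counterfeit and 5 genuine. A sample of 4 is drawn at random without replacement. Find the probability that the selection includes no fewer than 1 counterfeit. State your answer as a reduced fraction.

363/364

There are C(16,4) = 1820 ways to choose the 4.
Favorable selections (no fewer than 1 counterfeit): C(11,1)·C(5,3) + C(11,2)·C(5,2) + C(11,3)·C(5,1) + C(11,4)·C(5,0) = 110 + 550 + 825 + 330 = 1815.
Probability = 1815/1820 = 363/364.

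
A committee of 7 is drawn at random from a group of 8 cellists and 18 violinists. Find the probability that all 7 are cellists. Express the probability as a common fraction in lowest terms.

There are C(26,7) = 657800 possible selections.
Selections with all cellists: C(8,7) = 8.
Probability = 8/657800 = 1/82225.

1/82225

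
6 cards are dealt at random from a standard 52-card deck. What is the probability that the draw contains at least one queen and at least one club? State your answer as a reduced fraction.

There are C(52,6) = 20358520 possible draws.
By inclusion-exclusion on the complements, draws missing all queens or all clubs: C(48,6) + C(39,6) − C(36,6) = 12271512 + 3262623 − 1947792 = 13586343.
So draws with at least one of each: 20358520 − 13586343 = 6772177, probability 6772177/20358520.

6772177/20358520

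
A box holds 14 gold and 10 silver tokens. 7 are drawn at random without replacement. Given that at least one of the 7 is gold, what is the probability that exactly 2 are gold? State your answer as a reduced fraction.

Work in counts. Selections with at least one gold: C(24,7) − C(10,7) = 346104 − 120 = 345984.
Of those, selections where exactly 2 are gold: C(14,2)·C(10,5) = 91·252 = 22932.
Conditional probability = 22932/345984 = 1911/28832.

1911/28832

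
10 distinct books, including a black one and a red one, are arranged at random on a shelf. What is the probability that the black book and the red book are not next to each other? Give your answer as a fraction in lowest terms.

4/5

There are 10! = 3628800 arrangements.
Arrangements with the black book and the red book adjacent: 2·9! = 725760.
So not adjacent: 3628800 − 725760 = 2903040, probability 2903040/3628800 = 4/5.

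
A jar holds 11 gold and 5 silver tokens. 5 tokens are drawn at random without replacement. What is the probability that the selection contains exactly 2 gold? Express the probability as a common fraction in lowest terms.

275/2184

Total number of selections: C(16,5) = 4368.
Selections with exactly 2 gold: choose 2 of the 11 gold and 3 of the 5 silver, C(11,2)·C(5,3) = 55·10 = 550.
Probability = 550/4368 = 275/2184.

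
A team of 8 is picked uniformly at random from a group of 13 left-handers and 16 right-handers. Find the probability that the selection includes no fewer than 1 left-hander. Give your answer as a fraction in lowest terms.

There are C(29,8) = 4292145 ways to choose the 8.
The complement is all 8 are right-handers: C(16,8) = 12870.
Probability = 1 − 12870/4292145 = 4279275/4292145 = 665/667.

665/667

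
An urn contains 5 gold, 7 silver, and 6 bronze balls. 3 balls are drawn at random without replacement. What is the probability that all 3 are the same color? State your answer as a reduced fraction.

There are C(18,3) = 816 ways to draw 3 balls.
All same color: C(5,3) + C(7,3) + C(6,3) = 10 + 35 + 20 = 65.
Probability = 65/816.

65/816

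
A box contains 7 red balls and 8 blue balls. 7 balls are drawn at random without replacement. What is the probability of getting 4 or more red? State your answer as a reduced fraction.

521/1287

There are C(15,7) = 6435 ways to choose the 7.
Favorable selections (4 or more red): C(7,4)·C(8,3) + C(7,5)·C(8,2) + C(7,6)·C(8,1) + C(7,7)·C(8,0) = 1960 + 588 + 56 + 1 = 2605.
Probability = 2605/6435 = 521/1287.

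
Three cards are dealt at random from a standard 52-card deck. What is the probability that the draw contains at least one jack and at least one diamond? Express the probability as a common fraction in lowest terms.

33/260

There are C(52,3) = 22100 possible draws.
By inclusion-exclusion on the complements, draws missing all jacks or all diamonds: C(48,3) + C(39,3) − C(36,3) = 17296 + 9139 − 7140 = 19295.
So draws with at least one of each: 22100 − 19295 = 2805, probability 2805/22100 = 33/260.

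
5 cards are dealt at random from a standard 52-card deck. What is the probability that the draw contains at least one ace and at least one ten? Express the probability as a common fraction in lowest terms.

6509/64974

There are C(52,5) = 2598960 possible draws.
By inclusion-exclusion on the complements, draws missing all aces or all tens: C(48,5) + C(48,5) − C(44,5) = 1712304 + 1712304 − 1086008 = 2338600.
So draws with at least one of each: 2598960 − 2338600 = 260360, probability 260360/2598960 = 6509/64974.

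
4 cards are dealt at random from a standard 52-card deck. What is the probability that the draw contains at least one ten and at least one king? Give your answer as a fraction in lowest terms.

1332/20825

There are C(52,4) = 270725 possible draws.
By inclusion-exclusion on the complements, draws missing all tens or all kings: C(48,4) + C(48,4) − C(44,4) = 194580 + 194580 − 135751 = 253409.
So draws with at least one of each: 270725 − 253409 = 17316, probability 17316/270725 = 1332/20825.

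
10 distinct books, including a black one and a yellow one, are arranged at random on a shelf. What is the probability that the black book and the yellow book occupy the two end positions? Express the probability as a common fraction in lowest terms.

There are 10! = 3628800 arrangements.
Place the black book and the yellow book at the ends in 2 ways, arrange the remaining 8 in 8! = 40320 ways: 2·40320 = 80640.
Probability = 80640/3628800 = 1/45.

1/45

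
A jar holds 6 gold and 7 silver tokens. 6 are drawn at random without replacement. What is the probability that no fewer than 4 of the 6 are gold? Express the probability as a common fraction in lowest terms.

Total selections: C(13,6) = 1716.
Favorable selections (no fewer than 4 gold): C(6,4)·C(7,2) + C(6,5)·C(7,1) + C(6,6)·C(7,0) = 315 + 42 + 1 = 358.
Probability = 358/1716 = 179/858.

179/858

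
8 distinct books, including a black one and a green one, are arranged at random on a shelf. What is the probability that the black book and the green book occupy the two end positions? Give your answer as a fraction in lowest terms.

There are 8! = 40320 arrangements.
Place the black book and the green book at the ends in 2 ways, arrange the remaining 6 in 6! = 720 ways: 2·720 = 1440.
Probability = 1440/40320 = 1/28.

1/28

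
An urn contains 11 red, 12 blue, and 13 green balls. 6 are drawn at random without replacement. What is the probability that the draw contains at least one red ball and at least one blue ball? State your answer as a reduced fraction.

37223/44268

There are C(36,6) = 1947792 possible draws.
By inclusion-exclusion on the complements, draws missing all red or all blue: C(25,6) + C(24,6) − C(13,6) = 177100 + 134596 − 1716 = 309980.
So draws with at least one of each: 1947792 − 309980 = 1637812, probability 1637812/1947792 = 37223/44268.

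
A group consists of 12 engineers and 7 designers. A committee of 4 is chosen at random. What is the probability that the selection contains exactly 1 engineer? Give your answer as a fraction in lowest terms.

The sample space is all 4-subsets of the 19: C(19,4) = 3876.
Selections with exactly 1 engineer: choose 1 of the 12 engineers and 3 of the 7 designers, C(12,1)·C(7,3) = 12·35 = 420.
Probability = 420/3876 = 35/323.

35/323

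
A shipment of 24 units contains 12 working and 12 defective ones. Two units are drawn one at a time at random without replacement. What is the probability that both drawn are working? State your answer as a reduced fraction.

Multiply the conditional probabilities at each draw: 12/24 · 11/23 = 132/552 = 11/46.

11/46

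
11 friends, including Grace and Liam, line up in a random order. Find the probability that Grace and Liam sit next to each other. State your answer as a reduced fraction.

There are 11! = 39916800 arrangements.
Treat Grace and Liam as a block: 10! arrangements of the blocks × 2 orders within the block = 2·3628800 = 7257600.
Probability = 7257600/39916800 = 2/11.

2/11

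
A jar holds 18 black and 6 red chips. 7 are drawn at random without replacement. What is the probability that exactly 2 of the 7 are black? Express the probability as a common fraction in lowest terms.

51/19228

The sample space is all 7-subsets of the 24: C(24,7) = 346104.
Selections with exactly 2 black: choose 2 of the 18 black and 5 of the 6 red, C(18,2)·C(6,5) = 153·6 = 918.
Probability = 918/346104 = 51/19228.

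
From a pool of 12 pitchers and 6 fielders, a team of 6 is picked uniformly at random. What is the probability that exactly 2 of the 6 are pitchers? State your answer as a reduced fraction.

Total number of selections: C(18,6) = 18564.
Selections with exactly 2 pitchers: choose 2 of the 12 pitchers and 4 of the 6 fielders, C(12,2)·C(6,4) = 66·15 = 990.
Probability = 990/18564 = 165/3094.

165/3094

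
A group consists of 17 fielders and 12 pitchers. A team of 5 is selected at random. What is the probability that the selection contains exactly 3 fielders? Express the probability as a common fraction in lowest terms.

The sample space is all 5-subsets of the 29: C(29,5) = 118755.
Selections with exactly 3 fielders: choose 3 of the 17 fielders and 2 of the 12 pitchers, C(17,3)·C(12,2) = 680·66 = 44880.
Probability = 44880/118755 = 2992/7917.

2992/7917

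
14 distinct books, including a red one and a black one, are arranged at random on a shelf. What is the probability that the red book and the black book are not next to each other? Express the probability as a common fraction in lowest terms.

There are 14! = 87178291200 arrangements.
Arrangements with the red book and the black book adjacent: 2·13! = 12454041600.
So not adjacent: 87178291200 − 12454041600 = 74724249600, probability 74724249600/87178291200 = 6/7.

6/7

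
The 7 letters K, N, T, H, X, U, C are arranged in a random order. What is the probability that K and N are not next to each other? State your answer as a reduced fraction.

There are 7! = 5040 arrangements.
Arrangements with K and N adjacent: 2·6! = 1440.
So not adjacent: 5040 − 1440 = 3600, probability 3600/5040 = 5/7.

5/7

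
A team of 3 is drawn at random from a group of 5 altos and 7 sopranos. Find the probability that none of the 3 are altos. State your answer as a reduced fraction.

7/44

There are C(12,3) = 220 possible selections.
Selections with no altos (all sopranos): C(7,3) = 35.
Probability = 35/220 = 7/44.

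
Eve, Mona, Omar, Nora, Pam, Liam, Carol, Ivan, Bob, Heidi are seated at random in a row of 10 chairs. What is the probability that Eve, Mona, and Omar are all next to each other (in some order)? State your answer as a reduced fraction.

1/15

There are 10! = 3628800 arrangements.
Treat the three as one block: 8! placements × 3! orders within the block = 40320·6 = 241920.
Probability = 241920/3628800 = 1/15.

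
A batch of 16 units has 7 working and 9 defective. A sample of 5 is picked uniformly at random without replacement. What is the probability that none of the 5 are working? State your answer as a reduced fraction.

There are C(16,5) = 4368 possible selections.
Selections with no working (all defective): C(9,5) = 126.
Probability = 126/4368 = 3/104.

3/104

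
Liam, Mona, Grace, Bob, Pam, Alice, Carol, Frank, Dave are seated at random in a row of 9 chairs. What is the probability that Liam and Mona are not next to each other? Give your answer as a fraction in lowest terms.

There are 9! = 362880 arrangements.
Arrangements with Liam and Mona adjacent: 2·8! = 80640.
So not adjacent: 362880 − 80640 = 282240, probability 282240/362880 = 7/9.

7/9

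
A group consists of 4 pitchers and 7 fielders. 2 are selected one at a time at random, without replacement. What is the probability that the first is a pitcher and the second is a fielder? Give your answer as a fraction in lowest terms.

Multiply the conditional probabilities at each draw: 4/11 · 7/10 = 28/110 = 14/55.

14/55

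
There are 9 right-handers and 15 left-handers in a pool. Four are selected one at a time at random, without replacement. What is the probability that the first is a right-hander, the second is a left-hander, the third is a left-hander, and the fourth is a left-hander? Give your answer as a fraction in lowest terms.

Multiply the conditional probabilities at each draw: 9/24 · 15/23 · 14/22 · 13/21 = 24570/255024 = 195/2024.

195/2024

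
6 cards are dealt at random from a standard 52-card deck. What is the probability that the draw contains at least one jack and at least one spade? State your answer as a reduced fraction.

6772177/20358520

There are C(52,6) = 20358520 possible draws.
By inclusion-exclusion on the complements, draws missing all jacks or all spades: C(48,6) + C(39,6) − C(36,6) = 12271512 + 3262623 − 1947792 = 13586343.
So draws with at least one of each: 20358520 − 13586343 = 6772177, probability 6772177/20358520.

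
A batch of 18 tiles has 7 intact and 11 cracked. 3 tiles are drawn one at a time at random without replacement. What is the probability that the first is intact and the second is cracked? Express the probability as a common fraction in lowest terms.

Multiply the conditional probabilities at each draw: 7/18 · 11/17 = 77/306.

77/306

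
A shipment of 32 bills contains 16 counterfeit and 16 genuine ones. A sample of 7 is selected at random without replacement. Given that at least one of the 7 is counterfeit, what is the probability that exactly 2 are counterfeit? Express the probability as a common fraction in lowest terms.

Work in counts. Selections with at least one counterfeit: C(32,7) − C(16,7) = 3365856 − 11440 = 3354416.
Of those, selections where exactly 2 are counterfeit: C(16,2)·C(16,5) = 120·4368 = 524160.
Conditional probability = 524160/3354416 = 2520/16127.

2520/16127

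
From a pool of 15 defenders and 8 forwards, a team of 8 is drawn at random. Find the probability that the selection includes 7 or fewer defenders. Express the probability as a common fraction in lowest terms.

Total selections: C(23,8) = 490314.
The complement is exactly 8 defenders: C(15,8)·C(8,0) = 6435.
Probability = 1 − 6435/490314 = 483879/490314 = 14663/14858.

14663/14858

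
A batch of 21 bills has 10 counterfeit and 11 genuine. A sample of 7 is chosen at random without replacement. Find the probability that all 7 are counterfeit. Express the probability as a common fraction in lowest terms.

1/969

There are C(21,7) = 116280 possible selections.
Selections with all counterfeit: C(10,7) = 120.
Probability = 120/116280 = 1/969.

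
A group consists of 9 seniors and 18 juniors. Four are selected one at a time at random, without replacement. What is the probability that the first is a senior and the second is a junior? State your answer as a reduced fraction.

3/13

Multiply the conditional probabilities at each draw: 9/27 · 18/26 = 162/702 = 3/13.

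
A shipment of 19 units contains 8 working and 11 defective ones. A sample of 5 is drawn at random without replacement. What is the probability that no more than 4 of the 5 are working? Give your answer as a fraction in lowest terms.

Total selections: C(19,5) = 11628.
Favorable selections (no more than 4 working): C(8,0)·C(11,5) + C(8,1)·C(11,4) + C(8,2)·C(11,3) + C(8,3)·C(11,2) + C(8,4)·C(11,1) = 462 + 2640 + 4620 + 3080 + 770 = 11572.
Probability = 11572/11628 = 2893/2907.

2893/2907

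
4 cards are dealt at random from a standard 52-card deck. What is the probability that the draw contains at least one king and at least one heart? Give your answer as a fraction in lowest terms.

There are C(52,4) = 270725 possible draws.
By inclusion-exclusion on the complements, draws missing all kings or all hearts: C(48,4) + C(39,4) − C(36,4) = 194580 + 82251 − 58905 = 217926.
So draws with at least one of each: 270725 − 217926 = 52799, probability 52799/270725.

52799/270725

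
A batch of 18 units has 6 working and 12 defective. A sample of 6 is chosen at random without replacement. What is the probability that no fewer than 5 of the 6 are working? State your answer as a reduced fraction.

73/18564

Total selections: C(18,6) = 18564.
Favorable selections (no fewer than 5 working): C(6,5)·C(12,1) + C(6,6)·C(12,0) = 72 + 1 = 73.
Probability = 73/18564.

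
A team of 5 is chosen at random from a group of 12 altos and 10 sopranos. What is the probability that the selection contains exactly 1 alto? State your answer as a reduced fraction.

20/209

There are C(22,5) = 26334 ways to choose 5 from 22.
Selections with exactly 1 alto: choose 1 of the 12 altos and 4 of the 10 sopranos, C(12,1)·C(10,4) = 12·210 = 2520.
Probability = 2520/26334 = 20/209.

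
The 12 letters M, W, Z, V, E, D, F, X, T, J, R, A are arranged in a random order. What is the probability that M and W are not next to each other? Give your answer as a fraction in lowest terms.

5/6

There are 12! = 479001600 arrangements.
Arrangements with M and W adjacent: 2·11! = 79833600.
So not adjacent: 479001600 − 79833600 = 399168000, probability 399168000/479001600 = 5/6.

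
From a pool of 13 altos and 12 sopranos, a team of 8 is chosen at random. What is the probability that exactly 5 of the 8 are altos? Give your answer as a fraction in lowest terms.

Total number of selections: C(25,8) = 1081575.
Selections with exactly 5 altos: choose 5 of the 13 altos and 3 of the 12 sopranos, C(13,5)·C(12,3) = 1287·220 = 283140.
Probability = 283140/1081575 = 572/2185.

572/2185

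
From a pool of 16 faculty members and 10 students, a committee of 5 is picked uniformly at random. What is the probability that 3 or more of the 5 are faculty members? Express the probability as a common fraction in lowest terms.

11942/16445

Total selections: C(26,5) = 65780.
Favorable selections (3 or more faculty members): C(16,3)·C(10,2) + C(16,4)·C(10,1) + C(16,5)·C(10,0) = 25200 + 18200 + 4368 = 47768.
Probability = 47768/65780 = 11942/16445.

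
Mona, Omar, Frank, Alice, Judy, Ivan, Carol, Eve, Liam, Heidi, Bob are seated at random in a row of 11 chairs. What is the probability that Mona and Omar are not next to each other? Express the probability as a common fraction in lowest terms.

9/11

There are 11! = 39916800 arrangements.
Arrangements with Mona and Omar adjacent: 2·10! = 7257600.
So not adjacent: 39916800 − 7257600 = 32659200, probability 32659200/39916800 = 9/11.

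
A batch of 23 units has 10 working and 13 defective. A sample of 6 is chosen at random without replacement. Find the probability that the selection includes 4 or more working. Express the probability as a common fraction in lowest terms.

There are C(23,6) = 100947 ways to choose the 6.
Favorable selections (4 or more working): C(10,4)·C(13,2) + C(10,5)·C(13,1) + C(10,6)·C(13,0) = 16380 + 3276 + 210 = 19866.
Probability = 19866/100947 = 86/437.

86/437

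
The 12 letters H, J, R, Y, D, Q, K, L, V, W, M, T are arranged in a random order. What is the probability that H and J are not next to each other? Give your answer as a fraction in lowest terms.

There are 12! = 479001600 arrangements.
Arrangements with H and J adjacent: 2·11! = 79833600.
So not adjacent: 479001600 − 79833600 = 399168000, probability 399168000/479001600 = 5/6.

5/6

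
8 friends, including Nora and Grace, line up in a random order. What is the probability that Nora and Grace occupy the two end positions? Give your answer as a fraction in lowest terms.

1/28

There are 8! = 40320 arrangements.
Place Nora and Grace at the ends in 2 ways, arrange the remaining 6 in 6! = 720 ways: 2·720 = 1440.
Probability = 1440/40320 = 1/28.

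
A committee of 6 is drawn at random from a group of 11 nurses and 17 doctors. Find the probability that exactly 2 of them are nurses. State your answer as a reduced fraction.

The sample space is all 6-subsets of the 28: C(28,6) = 376740.
Selections with exactly 2 nurses: choose 2 of the 11 nurses and 4 of the 17 doctors, C(11,2)·C(17,4) = 55·2380 = 130900.
Probability = 130900/376740 = 935/2691.

935/2691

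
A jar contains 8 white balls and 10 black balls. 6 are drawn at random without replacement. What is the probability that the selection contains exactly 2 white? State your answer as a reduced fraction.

The sample space is all 6-subsets of the 18: C(18,6) = 18564.
Selections with exactly 2 white: choose 2 of the 8 white and 4 of the 10 black, C(8,2)·C(10,4) = 28·210 = 5880.
Probability = 5880/18564 = 70/221.

70/221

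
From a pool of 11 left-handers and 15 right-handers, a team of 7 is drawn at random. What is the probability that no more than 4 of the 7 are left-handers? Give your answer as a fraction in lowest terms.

Total selections: C(26,7) = 657800.
Favorable selections (no more than 4 left-handers): C(11,0)·C(15,7) + C(11,1)·C(15,6) + C(11,2)·C(15,5) + C(11,3)·C(15,4) + C(11,4)·C(15,3) = 6435 + 55055 + 165165 + 225225 + 150150 = 602030.
Probability = 602030/657800 = 421/460.

421/460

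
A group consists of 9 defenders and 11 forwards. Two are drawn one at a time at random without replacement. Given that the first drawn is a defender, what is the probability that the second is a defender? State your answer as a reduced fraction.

8/19

After removing one defender, 19 remain: 8 defenders and 11 forwards.
So the probability the next is a defender is 8/19.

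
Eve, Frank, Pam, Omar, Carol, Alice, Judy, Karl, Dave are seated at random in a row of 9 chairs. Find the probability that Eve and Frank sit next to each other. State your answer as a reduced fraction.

There are 9! = 362880 arrangements.
Treat Eve and Frank as a block: 8! arrangements of the blocks × 2 orders within the block = 2·40320 = 80640.
Probability = 80640/362880 = 2/9.

2/9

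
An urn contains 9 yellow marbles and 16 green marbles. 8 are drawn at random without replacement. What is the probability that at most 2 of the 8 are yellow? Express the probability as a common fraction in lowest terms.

4082/10925

Total selections: C(25,8) = 1081575.
Favorable selections (at most 2 yellow): C(9,0)·C(16,8) + C(9,1)·C(16,7) + C(9,2)·C(16,6) = 12870 + 102960 + 288288 = 404118.
Probability = 404118/1081575 = 4082/10925.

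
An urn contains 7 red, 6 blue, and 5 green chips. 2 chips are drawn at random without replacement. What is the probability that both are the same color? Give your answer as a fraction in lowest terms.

There are C(18,2) = 153 ways to draw 2 chips.
All same color: C(7,2) + C(6,2) + C(5,2) = 21 + 15 + 10 = 46.
Probability = 46/153.

46/153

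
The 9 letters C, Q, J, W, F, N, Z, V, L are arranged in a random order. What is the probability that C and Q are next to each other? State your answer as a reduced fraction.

2/9

There are 9! = 362880 arrangements.
Treat C and Q as a block: 8! arrangements of the blocks × 2 orders within the block = 2·40320 = 80640.
Probability = 80640/362880 = 2/9.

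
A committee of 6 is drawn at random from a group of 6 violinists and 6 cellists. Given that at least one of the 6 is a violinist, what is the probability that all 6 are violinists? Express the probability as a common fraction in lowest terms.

1/923

Work in counts. Selections with at least one violinist: C(12,6) − C(6,6) = 924 − 1 = 923.
Of those, selections where all 6 are violinists: C(6,6) = 1.
Conditional probability = 1/923.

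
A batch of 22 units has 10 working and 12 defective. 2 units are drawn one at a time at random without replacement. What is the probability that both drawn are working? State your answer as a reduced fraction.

Multiply the conditional probabilities at each draw: 10/22 · 9/21 = 90/462 = 15/77.

15/77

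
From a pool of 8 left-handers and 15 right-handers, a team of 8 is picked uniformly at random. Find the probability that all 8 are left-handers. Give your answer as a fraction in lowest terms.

There are C(23,8) = 490314 possible selections.
Selections with all left-handers: C(8,8) = 1.
Probability = 1/490314.

1/490314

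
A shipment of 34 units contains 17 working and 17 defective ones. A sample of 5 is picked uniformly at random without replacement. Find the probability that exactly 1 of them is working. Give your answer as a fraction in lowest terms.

595/4092

There are C(34,5) = 278256 ways to choose 5 from 34.
Selections with exactly 1 working: choose 1 of the 17 working and 4 of the 17 defective, C(17,1)·C(17,4) = 17·2380 = 40460.
Probability = 40460/278256 = 595/4092.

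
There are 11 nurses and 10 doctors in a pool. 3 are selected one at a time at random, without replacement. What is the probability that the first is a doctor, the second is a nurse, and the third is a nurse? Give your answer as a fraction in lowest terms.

55/399

Multiply the conditional probabilities at each draw: 10/21 · 11/20 · 10/19 = 1100/7980 = 55/399.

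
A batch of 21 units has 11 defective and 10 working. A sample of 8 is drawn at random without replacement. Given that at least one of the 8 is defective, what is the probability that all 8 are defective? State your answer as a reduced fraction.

Work in counts. Selections with at least one defective: C(21,8) − C(10,8) = 203490 − 45 = 203445.
Of those, selections where all 8 are defective: C(11,8) = 165.
Conditional probability = 165/203445 = 1/1233.

1/1233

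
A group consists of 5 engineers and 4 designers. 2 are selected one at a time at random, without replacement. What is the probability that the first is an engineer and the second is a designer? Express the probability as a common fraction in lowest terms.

5/18

Multiply the conditional probabilities at each draw: 5/9 · 4/8 = 20/72 = 5/18.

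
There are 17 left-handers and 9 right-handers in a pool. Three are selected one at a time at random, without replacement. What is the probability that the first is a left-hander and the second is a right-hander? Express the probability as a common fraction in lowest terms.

Multiply the conditional probabilities at each draw: 17/26 · 9/25 = 153/650.

153/650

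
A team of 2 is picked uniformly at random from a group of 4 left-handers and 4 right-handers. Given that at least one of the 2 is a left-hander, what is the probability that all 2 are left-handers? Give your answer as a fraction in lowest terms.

Work in counts. Selections with at least one left-hander: C(8,2) − C(4,2) = 28 − 6 = 22.
Of those, selections where all 2 are left-handers: C(4,2) = 6.
Conditional probability = 6/22 = 3/11.

3/11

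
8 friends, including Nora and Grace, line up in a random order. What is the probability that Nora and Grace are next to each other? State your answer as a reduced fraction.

1/4

There are 8! = 40320 arrangements.
Treat Nora and Grace as a block: 7! arrangements of the blocks × 2 orders within the block = 2·5040 = 10080.
Probability = 10080/40320 = 1/4.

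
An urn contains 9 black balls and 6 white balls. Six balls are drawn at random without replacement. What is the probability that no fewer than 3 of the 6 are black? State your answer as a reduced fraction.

126/143

Total selections: C(15,6) = 5005.
Count the complement (fewer than 3 black): C(9,0)·C(6,6) + C(9,1)·C(6,5) + C(9,2)·C(6,4) = 1 + 54 + 540 = 595.
Probability = 1 − 595/5005 = 4410/5005 = 126/143.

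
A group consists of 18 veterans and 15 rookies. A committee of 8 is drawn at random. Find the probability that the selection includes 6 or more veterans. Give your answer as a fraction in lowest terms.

There are C(33,8) = 13884156 ways to choose the 8.
Favorable selections (6 or more veterans): C(18,6)·C(15,2) + C(18,7)·C(15,1) + C(18,8)·C(15,0) = 1949220 + 477360 + 43758 = 2470338.
Probability = 2470338/13884156 = 3519/19778.

3519/19778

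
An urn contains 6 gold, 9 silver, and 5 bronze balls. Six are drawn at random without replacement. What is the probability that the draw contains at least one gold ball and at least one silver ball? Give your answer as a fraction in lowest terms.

There are C(20,6) = 38760 possible draws.
By inclusion-exclusion on the complements, draws missing all gold or all silver: C(14,6) + C(11,6) − C(5,6) = 3003 + 462 − 0 = 3465.
So draws with at least one of each: 38760 − 3465 = 35295, probability 35295/38760 = 2353/2584.

2353/2584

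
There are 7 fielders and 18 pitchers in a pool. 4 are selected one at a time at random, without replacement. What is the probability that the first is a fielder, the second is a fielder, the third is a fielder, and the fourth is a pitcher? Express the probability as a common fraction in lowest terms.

63/5060

Multiply the conditional probabilities at each draw: 7/25 · 6/24 · 5/23 · 18/22 = 3780/303600 = 63/5060.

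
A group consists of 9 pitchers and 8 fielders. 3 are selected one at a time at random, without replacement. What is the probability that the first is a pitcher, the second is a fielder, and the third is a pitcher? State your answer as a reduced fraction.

Multiply the conditional probabilities at each draw: 9/17 · 8/16 · 8/15 = 576/4080 = 12/85.

12/85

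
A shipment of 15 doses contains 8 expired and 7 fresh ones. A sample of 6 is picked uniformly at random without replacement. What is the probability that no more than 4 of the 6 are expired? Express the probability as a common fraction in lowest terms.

131/143

There are C(15,6) = 5005 ways to choose the 6.
Count the complement (more than 4 expired): C(8,5)·C(7,1) + C(8,6)·C(7,0) = 392 + 28 = 420.
Probability = 1 − 420/5005 = 4585/5005 = 131/143.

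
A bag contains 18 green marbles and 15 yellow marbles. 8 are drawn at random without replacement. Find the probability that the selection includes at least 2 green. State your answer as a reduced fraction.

10693/10788

Total selections: C(33,8) = 13884156.
Count the complement (fewer than 2 green): C(18,0)·C(15,8) + C(18,1)·C(15,7) = 6435 + 115830 = 122265.
Probability = 1 − 122265/13884156 = 13761891/13884156 = 10693/10788.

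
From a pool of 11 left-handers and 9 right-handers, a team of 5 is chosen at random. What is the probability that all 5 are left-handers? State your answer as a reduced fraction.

There are C(20,5) = 15504 possible selections.
Selections with all left-handers: C(11,5) = 462.
Probability = 462/15504 = 77/2584.

77/2584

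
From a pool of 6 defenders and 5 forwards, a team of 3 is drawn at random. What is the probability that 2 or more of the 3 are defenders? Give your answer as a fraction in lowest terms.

19/33

Total selections: C(11,3) = 165.
Favorable selections (2 or more defenders): C(6,2)·C(5,1) + C(6,3)·C(5,0) = 75 + 20 = 95.
Probability = 95/165 = 19/33.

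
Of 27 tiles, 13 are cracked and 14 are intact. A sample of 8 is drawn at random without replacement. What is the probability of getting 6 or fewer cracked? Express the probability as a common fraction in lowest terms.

5116/5175

Total selections: C(27,8) = 2220075.
Favorable selections (6 or fewer cracked): C(13,0)·C(14,8) + C(13,1)·C(14,7) + C(13,2)·C(14,6) + C(13,3)·C(14,5) + C(13,4)·C(14,4) + C(13,5)·C(14,3) + C(13,6)·C(14,2) = 3003 + 44616 + 234234 + 572572 + 715715 + 468468 + 156156 = 2194764.
Probability = 2194764/2220075 = 5116/5175.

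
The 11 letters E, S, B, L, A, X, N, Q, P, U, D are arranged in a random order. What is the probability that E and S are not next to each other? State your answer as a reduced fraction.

There are 11! = 39916800 arrangements.
Arrangements with E and S adjacent: 2·10! = 7257600.
So not adjacent: 39916800 − 7257600 = 32659200, probability 32659200/39916800 = 9/11.

9/11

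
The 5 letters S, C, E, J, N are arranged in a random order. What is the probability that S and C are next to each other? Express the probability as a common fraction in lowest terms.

There are 5! = 120 arrangements.
Treat S and C as a block: 4! arrangements of the blocks × 2 orders within the block = 2·24 = 48.
Probability = 48/120 = 2/5.

2/5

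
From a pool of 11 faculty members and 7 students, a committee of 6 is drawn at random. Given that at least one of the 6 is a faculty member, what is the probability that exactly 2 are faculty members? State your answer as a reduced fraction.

Work in counts. Selections with at least one faculty member: C(18,6) − C(7,6) = 18564 − 7 = 18557.
Of those, selections where exactly 2 are faculty members: C(11,2)·C(7,4) = 55·35 = 1925.
Conditional probability = 1925/18557 = 25/241.

25/241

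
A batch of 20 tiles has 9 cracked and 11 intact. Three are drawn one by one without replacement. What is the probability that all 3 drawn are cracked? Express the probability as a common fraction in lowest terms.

Multiply the conditional probabilities at each draw: 9/20 · 8/19 · 7/18 = 504/6840 = 7/95.

7/95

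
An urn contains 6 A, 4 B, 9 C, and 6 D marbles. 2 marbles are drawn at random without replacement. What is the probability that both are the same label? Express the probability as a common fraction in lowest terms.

6/25

There are C(25,2) = 300 ways to draw 2 marbles.
All same label: C(6,2) + C(4,2) + C(9,2) + C(6,2) = 15 + 6 + 36 + 15 = 72.
Probability = 72/300 = 6/25.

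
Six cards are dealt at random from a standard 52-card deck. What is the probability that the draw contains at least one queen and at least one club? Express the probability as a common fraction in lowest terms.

There are C(52,6) = 20358520 possible draws.
By inclusion-exclusion on the complements, draws missing all queens or all clubs: C(48,6) + C(39,6) − C(36,6) = 12271512 + 3262623 − 1947792 = 13586343.
So draws with at least one of each: 20358520 − 13586343 = 6772177, probability 6772177/20358520.

6772177/20358520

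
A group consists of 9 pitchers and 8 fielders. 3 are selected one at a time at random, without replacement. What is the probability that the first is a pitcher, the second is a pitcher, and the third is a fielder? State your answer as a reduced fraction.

Multiply the conditional probabilities at each draw: 9/17 · 8/16 · 8/15 = 576/4080 = 12/85.

12/85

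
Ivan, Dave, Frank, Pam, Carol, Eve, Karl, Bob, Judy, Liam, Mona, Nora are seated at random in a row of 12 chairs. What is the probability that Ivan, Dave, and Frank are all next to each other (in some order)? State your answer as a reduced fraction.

There are 12! = 479001600 arrangements.
Treat the three as one block: 10! placements × 3! orders within the block = 3628800·6 = 21772800.
Probability = 21772800/479001600 = 1/22.

1/22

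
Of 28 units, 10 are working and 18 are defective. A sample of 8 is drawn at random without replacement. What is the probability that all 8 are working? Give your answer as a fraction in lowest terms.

There are C(28,8) = 3108105 possible selections.
Selections with all working: C(10,8) = 45.
Probability = 45/3108105 = 1/69069.

1/69069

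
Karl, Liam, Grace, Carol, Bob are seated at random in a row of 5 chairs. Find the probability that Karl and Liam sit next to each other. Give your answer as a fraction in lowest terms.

There are 5! = 120 arrangements.
Treat Karl and Liam as a block: 4! arrangements of the blocks × 2 orders within the block = 2·24 = 48.
Probability = 48/120 = 2/5.

2/5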